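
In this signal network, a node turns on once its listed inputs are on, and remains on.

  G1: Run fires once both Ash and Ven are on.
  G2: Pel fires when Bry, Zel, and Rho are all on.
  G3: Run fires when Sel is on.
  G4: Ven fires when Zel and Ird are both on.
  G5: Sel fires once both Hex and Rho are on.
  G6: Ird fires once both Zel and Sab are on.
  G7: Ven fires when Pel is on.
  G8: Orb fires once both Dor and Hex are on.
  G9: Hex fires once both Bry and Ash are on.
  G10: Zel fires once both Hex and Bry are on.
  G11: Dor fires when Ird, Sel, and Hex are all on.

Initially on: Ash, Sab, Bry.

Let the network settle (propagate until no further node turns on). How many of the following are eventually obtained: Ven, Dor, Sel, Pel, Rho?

1

Bry and Ash are on, so Hex fires (G9).
Hex and Bry are on, so Zel fires (G10).
G6: Zel and Sab on → Ird on.
G4: Zel and Ird on → Ven on.
Ven: reached.
Dor would need Ird, Sel, and Hex (G11), but Sel never turns on.
Sel would need Hex and Rho (G5), but Rho never turns on.
Pel would need Bry, Zel, and Rho (G2), but Rho never turns on.
No rule produces Rho, and it is not given.
Reached: Ven — 1 of the 5.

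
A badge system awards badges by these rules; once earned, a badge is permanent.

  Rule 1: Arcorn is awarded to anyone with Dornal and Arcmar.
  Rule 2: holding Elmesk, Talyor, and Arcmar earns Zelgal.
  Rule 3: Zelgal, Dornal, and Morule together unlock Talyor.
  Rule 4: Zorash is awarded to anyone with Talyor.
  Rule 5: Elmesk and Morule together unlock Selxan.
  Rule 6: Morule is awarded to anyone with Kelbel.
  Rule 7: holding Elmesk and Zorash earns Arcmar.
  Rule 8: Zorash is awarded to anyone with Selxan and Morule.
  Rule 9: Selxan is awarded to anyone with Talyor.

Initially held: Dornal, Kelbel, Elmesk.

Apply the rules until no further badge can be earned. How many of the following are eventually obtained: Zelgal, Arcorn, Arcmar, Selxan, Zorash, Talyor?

With Kelbel, Morule is earned (Rule 6).
With Elmesk and Morule, Selxan is earned (Rule 5).
With Selxan and Morule, Zorash is earned (Rule 8).
With Elmesk and Zorash, Arcmar is earned (Rule 7).
With Dornal and Arcmar, Arcorn is earned (Rule 1).
Zelgal would need Elmesk, Talyor, and Arcmar (Rule 2), but Talyor is never earned.
Arcorn: reached.
Arcmar: reached.
Selxan: reached.
Zorash: reached.
Talyor would need Zelgal, Dornal, and Morule (Rule 3), but Zelgal is never earned.
Reached: Arcorn, Arcmar, Selxan, and Zorash — 4 of the 6.

4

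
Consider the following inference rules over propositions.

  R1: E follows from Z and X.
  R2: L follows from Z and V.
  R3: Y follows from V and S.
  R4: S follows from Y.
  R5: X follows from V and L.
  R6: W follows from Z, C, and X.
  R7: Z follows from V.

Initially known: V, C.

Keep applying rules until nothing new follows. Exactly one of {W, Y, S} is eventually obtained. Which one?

W

From V, R7 gives Z.
From Z and V, R2 gives L.
From V and L, R5 gives X.
Z, C, and X hold, so W follows (R6).
S would need Y (R4), but Y is never established. Y would need V and S (R3), but S is never established.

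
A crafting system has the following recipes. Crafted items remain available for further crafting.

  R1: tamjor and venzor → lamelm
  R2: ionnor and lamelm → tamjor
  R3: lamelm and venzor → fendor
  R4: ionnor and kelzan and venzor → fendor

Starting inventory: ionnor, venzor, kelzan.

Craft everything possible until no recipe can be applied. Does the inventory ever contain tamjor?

tamjor would need ionnor and lamelm (R2), but lamelm is never obtained.

No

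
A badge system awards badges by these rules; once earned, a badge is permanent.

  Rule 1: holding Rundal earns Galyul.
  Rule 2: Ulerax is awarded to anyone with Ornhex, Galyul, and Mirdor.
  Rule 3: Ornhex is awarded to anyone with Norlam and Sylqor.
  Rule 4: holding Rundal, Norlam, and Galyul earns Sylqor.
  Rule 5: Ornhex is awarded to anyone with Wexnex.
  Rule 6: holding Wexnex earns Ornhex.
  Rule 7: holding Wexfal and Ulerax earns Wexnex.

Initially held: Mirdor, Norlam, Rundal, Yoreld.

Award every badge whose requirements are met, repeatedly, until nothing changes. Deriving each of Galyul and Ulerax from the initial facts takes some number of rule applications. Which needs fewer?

Galyul

Galyul: With Rundal, Galyul is earned (Rule 1). [1 rule application]
Ulerax: With Rundal, Galyul is earned (Rule 1). With Rundal, Norlam, and Galyul, Sylqor is earned (Rule 4). With Norlam and Sylqor, Ornhex is earned (Rule 3). With Ornhex, Galyul, and Mirdor, Ulerax is earned (Rule 2). [4 rule applications]
Galyul needs fewer.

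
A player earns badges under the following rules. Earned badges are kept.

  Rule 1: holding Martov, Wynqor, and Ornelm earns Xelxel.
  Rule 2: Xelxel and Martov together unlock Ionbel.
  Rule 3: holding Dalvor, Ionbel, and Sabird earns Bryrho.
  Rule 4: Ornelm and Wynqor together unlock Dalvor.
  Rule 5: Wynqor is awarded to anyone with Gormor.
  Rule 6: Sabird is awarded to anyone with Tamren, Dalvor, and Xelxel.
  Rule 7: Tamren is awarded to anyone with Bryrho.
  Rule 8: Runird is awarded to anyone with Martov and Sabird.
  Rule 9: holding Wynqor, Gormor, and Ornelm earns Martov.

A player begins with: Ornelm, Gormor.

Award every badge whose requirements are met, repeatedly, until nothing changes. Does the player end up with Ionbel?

With Gormor, Wynqor is earned (Rule 5).
With Wynqor, Gormor, and Ornelm, Martov is earned (Rule 9).
With Martov, Wynqor, and Ornelm, Xelxel is earned (Rule 1).
With Xelxel and Martov, Ionbel is earned (Rule 2).

Yes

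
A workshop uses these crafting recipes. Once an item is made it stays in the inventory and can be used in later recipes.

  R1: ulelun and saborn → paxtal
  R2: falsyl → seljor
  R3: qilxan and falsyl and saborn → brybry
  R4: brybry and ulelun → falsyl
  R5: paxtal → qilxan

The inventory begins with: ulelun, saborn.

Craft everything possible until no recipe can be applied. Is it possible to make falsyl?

falsyl would need brybry and ulelun (R4), but brybry is never obtained.

No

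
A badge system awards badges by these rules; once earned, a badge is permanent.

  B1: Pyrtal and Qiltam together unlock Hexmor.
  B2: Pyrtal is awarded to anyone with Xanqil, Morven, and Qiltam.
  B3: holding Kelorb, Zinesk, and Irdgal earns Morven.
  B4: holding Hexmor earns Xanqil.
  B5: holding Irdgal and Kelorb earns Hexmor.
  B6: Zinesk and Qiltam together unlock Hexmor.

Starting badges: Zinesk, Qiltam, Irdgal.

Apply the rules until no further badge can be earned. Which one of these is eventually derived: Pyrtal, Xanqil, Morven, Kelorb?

Xanqil

With Zinesk and Qiltam, Hexmor is earned (B6).
With Hexmor, Xanqil is earned (B4).
Pyrtal would need Xanqil, Morven, and Qiltam (B2), but Morven is never earned. Morven would need Kelorb, Zinesk, and Irdgal (B3), but Kelorb is never earned. No rule produces Kelorb, and it is not given.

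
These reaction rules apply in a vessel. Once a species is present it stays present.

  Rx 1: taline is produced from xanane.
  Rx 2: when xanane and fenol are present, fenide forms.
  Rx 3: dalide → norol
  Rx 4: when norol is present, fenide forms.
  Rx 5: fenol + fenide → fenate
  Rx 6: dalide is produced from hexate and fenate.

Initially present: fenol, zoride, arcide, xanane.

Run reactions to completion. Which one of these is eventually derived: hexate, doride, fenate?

fenate

xanane and fenol present → fenide forms (Rx 2).
fenol and fenide present → fenate forms (Rx 5).
No rule produces doride, and it is not given. No rule produces hexate, and it is not given.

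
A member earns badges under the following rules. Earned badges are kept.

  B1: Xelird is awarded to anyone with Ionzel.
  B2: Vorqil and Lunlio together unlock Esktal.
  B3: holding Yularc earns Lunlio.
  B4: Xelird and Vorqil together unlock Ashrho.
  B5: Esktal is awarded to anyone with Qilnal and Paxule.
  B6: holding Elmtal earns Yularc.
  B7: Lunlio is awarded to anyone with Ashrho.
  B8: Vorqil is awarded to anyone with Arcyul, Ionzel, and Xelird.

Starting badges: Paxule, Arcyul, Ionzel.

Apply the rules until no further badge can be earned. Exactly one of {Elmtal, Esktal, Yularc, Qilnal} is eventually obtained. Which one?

With Ionzel, Xelird is earned (B1).
With Arcyul, Ionzel, and Xelird, Vorqil is earned (B8).
With Xelird and Vorqil, Ashrho is earned (B4).
With Ashrho, Lunlio is earned (B7).
With Vorqil and Lunlio, Esktal is earned (B2).
No rule produces Qilnal, and it is not given. Yularc would need Elmtal (B6), but Elmtal is never earned. No rule produces Elmtal, and it is not given.

Esktal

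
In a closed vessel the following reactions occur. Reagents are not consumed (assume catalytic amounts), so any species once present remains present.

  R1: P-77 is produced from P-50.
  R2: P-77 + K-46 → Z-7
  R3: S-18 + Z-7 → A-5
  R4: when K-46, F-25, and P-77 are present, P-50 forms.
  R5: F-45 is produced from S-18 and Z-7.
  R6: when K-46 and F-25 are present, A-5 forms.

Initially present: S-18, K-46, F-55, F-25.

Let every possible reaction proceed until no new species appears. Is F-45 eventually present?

F-45 would need S-18 and Z-7 (R5), but Z-7 never forms.

No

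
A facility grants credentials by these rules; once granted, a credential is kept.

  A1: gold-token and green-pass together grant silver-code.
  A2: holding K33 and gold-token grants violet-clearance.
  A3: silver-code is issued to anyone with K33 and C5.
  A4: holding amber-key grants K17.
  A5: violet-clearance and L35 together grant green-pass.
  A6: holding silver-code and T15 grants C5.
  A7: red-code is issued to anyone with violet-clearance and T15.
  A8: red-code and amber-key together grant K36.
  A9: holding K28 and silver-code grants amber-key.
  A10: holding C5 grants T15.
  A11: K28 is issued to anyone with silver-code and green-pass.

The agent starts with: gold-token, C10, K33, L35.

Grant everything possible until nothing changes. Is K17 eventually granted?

Holding K33 and gold-token grants violet-clearance (A2).
Holding violet-clearance and L35 grants green-pass (A5).
Holding gold-token and green-pass grants silver-code (A1).
Holding silver-code and green-pass grants K28 (A11).
Holding K28 and silver-code grants amber-key (A9).
Holding amber-key grants K17 (A4).

Yes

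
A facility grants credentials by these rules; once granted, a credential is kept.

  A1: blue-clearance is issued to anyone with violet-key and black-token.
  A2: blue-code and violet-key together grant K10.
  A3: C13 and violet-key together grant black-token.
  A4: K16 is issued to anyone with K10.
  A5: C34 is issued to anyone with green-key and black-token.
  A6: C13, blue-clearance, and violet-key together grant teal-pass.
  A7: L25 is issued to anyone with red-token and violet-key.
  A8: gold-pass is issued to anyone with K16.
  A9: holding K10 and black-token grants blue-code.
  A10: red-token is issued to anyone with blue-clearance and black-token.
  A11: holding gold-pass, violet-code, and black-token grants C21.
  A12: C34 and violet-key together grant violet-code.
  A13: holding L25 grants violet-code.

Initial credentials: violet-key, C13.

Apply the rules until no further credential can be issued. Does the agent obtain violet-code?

Yes

Holding C13 and violet-key grants black-token (A3).
Holding violet-key and black-token grants blue-clearance (A1).
Holding blue-clearance and black-token grants red-token (A10).
Holding red-token and violet-key grants L25 (A7).
Holding L25 grants violet-code (A13).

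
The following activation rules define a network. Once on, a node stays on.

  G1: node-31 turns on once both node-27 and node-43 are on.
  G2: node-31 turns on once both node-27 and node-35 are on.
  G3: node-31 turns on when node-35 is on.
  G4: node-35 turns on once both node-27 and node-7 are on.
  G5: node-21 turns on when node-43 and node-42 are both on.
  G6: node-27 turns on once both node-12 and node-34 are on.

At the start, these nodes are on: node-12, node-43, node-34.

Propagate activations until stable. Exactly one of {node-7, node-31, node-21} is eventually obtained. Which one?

node-12 and node-34 are on, so node-27 turns on (G6).
G1: node-27 and node-43 on → node-31 on.
No rule produces node-7, and it is not given. node-21 would need node-43 and node-42 (G5), but node-42 never turns on.

node-31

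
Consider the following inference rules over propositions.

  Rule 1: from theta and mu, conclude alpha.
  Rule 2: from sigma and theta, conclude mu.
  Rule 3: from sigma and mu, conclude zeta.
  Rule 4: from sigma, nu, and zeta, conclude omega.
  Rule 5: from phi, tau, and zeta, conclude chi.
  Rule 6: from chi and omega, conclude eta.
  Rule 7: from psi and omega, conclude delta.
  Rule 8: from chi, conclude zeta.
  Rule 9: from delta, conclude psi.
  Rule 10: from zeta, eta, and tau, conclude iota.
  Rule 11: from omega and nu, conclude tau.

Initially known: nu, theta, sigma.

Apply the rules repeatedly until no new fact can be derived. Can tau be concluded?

Yes

From sigma and theta, Rule 2 gives mu.
From sigma and mu, Rule 3 gives zeta.
sigma, nu, and zeta hold, so omega follows (Rule 4).
omega and nu hold, so tau follows (Rule 11).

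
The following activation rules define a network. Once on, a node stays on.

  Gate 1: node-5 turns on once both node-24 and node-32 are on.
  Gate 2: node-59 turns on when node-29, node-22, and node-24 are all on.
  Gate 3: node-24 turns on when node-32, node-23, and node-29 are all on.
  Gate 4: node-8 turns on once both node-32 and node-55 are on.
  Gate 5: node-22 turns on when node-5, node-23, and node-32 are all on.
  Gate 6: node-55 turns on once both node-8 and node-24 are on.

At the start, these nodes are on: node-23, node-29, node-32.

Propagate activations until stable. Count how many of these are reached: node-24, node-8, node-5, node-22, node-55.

3

node-32, node-23, and node-29 are on, so node-24 turns on (Gate 3).
node-24 and node-32 are on, so node-5 turns on (Gate 1).
Gate 5: node-5, node-23, and node-32 on → node-22 on.
node-24: reached.
node-8 would need node-32 and node-55 (Gate 4), but node-55 never turns on.
node-5: reached.
node-22: reached.
node-55 would need node-8 and node-24 (Gate 6), but node-8 never turns on.
Reached: node-24, node-5, and node-22 — 3 of the 5.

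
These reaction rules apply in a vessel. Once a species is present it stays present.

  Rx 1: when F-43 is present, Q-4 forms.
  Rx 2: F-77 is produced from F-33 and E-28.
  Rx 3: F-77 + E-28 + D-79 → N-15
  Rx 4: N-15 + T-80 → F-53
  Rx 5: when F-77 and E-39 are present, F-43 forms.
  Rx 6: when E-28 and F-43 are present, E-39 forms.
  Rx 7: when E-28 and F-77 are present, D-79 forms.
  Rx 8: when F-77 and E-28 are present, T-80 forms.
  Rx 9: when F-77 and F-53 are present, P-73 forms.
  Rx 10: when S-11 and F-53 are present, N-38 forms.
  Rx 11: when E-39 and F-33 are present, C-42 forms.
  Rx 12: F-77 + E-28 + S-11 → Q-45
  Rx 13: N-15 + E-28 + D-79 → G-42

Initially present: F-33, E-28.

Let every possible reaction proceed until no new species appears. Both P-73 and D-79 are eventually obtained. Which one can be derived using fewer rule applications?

D-79

D-79: F-33 and E-28 present → F-77 forms (Rx 2). E-28 and F-77 present → D-79 forms (Rx 7). [2 rule applications]
P-73: F-33 and E-28 present → F-77 forms (Rx 2). E-28 and F-77 present → D-79 forms (Rx 7). F-77 and E-28 present → T-80 forms (Rx 8). F-77, E-28, and D-79 present → N-15 forms (Rx 3). N-15 and T-80 present → F-53 forms (Rx 4). F-77 and F-53 present → P-73 forms (Rx 9). [6 rule applications]
D-79 needs fewer.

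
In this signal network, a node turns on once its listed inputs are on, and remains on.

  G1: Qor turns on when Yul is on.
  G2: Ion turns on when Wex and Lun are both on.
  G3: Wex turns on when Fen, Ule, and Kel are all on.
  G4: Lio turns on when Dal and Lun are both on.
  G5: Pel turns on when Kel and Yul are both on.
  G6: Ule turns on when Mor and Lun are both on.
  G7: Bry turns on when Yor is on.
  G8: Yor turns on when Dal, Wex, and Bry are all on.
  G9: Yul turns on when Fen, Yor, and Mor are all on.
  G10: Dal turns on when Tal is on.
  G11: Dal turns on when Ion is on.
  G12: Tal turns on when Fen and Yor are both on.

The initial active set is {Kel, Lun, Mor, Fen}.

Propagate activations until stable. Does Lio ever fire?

Yes

Mor and Lun are on, so Ule turns on (G6).
G3: Fen, Ule, and Kel on → Wex on.
Wex and Lun are on, so Ion turns on (G2).
G11: Ion on → Dal on.
G4: Dal and Lun on → Lio on.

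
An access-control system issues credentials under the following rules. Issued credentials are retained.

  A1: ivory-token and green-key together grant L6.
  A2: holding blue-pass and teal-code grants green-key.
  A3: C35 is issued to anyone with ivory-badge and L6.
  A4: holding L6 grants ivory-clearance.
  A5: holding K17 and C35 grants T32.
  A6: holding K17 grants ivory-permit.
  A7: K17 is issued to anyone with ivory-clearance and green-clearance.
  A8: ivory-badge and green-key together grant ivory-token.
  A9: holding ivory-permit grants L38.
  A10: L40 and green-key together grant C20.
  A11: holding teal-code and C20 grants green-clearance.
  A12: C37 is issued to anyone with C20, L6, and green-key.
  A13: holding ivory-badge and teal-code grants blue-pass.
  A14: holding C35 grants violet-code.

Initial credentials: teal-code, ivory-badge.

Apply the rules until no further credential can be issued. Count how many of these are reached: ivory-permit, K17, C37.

ivory-permit would need K17 (A6), but K17 is never granted.
K17 would need ivory-clearance and green-clearance (A7), but green-clearance is never granted.
C37 would need C20, L6, and green-key (A12), but C20 is never granted.
None of the 3 are reached.

0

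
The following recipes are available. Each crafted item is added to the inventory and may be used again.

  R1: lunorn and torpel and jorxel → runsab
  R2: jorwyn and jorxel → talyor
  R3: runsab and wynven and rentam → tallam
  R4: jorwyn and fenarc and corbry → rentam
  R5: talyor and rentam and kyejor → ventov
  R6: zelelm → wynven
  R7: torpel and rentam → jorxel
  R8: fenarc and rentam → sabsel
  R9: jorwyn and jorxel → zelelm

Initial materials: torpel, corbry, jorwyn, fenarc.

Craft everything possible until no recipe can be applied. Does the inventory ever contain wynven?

Using R4, jorwyn, fenarc, and corbry make rentam.
Using R7, torpel and rentam make jorxel.
jorwyn and jorxel → zelelm (R9).
zelelm → wynven (R6).

Yes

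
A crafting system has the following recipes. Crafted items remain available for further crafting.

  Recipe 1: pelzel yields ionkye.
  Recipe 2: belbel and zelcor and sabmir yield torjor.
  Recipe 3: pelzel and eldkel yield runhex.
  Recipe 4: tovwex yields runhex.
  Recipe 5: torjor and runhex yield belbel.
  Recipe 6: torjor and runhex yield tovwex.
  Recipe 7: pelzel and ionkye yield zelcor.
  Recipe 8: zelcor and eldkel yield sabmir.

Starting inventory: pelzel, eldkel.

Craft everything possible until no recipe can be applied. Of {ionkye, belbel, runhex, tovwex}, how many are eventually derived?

Using Recipe 1, pelzel makes ionkye.
Using Recipe 3, pelzel and eldkel make runhex.
ionkye: reached.
belbel would need torjor and runhex (Recipe 5), but torjor is never obtained.
runhex: reached.
tovwex would need torjor and runhex (Recipe 6), but torjor is never obtained.
Reached: ionkye and runhex — 2 of the 4.

2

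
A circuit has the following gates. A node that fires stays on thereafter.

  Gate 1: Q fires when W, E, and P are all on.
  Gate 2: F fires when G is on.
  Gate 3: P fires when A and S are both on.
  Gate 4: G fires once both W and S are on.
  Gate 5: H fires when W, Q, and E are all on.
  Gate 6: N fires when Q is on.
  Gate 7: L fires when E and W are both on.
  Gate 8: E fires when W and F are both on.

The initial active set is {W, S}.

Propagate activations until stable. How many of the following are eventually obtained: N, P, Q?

0

N would need Q (Gate 6), but Q never turns on.
P would need A and S (Gate 3), but A never turns on.
Q would need W, E, and P (Gate 1), but P never turns on.
None of the 3 are reached.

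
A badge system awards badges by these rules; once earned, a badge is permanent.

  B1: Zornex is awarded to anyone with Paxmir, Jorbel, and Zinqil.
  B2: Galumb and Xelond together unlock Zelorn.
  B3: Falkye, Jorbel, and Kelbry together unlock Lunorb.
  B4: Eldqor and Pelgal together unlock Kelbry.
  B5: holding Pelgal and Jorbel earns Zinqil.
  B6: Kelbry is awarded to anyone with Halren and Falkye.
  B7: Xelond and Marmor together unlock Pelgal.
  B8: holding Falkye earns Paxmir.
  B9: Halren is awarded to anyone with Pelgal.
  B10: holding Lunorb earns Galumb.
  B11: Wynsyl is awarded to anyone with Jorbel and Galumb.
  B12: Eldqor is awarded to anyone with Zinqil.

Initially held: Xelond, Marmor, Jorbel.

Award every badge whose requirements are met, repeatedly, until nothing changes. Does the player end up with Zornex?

Zornex would need Paxmir, Jorbel, and Zinqil (B1), but Paxmir is never earned.

No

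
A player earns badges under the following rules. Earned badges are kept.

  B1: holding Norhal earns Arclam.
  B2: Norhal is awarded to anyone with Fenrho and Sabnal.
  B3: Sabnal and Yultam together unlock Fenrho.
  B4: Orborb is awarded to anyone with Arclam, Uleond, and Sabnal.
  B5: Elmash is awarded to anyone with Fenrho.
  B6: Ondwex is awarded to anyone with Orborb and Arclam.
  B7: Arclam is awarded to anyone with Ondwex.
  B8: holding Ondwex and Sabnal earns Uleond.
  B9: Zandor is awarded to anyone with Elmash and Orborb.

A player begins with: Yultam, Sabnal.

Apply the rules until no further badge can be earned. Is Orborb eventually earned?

No

Orborb would need Arclam, Uleond, and Sabnal (B4), but Uleond is never earned.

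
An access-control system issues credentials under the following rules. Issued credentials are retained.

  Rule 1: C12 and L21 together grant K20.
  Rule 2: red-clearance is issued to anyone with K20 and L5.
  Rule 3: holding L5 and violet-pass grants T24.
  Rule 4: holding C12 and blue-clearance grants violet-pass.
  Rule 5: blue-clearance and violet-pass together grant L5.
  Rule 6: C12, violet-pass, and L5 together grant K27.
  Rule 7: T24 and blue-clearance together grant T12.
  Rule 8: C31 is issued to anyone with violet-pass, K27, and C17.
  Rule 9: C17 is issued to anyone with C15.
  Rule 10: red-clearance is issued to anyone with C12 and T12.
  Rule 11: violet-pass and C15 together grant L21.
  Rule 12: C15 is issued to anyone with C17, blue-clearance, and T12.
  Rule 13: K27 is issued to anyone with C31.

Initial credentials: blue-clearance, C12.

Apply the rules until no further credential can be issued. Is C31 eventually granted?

No

C31 would need violet-pass, K27, and C17 (Rule 8), but C17 is never granted.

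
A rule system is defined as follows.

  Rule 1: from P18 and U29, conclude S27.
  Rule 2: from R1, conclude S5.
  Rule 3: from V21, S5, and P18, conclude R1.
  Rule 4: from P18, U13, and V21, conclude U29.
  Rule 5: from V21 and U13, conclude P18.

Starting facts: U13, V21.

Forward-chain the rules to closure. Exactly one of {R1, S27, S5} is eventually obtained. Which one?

V21 and U13 hold, so P18 follows (Rule 5).
P18, U13, and V21 hold, so U29 follows (Rule 4).
From P18 and U29, Rule 1 gives S27.
R1 would need V21, S5, and P18 (Rule 3), but S5 is never established. S5 would need R1 (Rule 2), but R1 is never established.

S27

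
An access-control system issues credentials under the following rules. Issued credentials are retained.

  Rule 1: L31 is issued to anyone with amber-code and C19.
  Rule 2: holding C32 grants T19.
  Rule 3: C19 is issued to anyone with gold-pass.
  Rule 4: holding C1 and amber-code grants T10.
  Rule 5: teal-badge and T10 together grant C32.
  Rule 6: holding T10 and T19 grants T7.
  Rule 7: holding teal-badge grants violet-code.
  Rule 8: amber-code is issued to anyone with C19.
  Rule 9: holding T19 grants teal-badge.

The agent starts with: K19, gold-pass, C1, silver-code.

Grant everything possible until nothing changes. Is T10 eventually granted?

Holding gold-pass grants C19 (Rule 3).
Holding C19 grants amber-code (Rule 8).
Holding C1 and amber-code grants T10 (Rule 4).

Yes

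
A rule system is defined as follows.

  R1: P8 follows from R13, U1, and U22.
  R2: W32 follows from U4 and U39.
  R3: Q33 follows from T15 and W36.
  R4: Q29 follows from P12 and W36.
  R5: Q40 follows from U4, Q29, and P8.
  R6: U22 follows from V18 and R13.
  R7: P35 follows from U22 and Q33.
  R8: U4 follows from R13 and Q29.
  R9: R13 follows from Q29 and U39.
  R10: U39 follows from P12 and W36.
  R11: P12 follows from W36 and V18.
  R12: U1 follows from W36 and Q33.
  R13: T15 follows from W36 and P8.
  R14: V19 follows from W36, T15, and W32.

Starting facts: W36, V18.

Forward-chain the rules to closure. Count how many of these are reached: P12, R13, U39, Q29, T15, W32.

From W36 and V18, R11 gives P12.
P12 and W36 hold, so U39 follows (R10).
P12 and W36 hold, so Q29 follows (R4).
From Q29 and U39, R9 gives R13.
R13 and Q29 hold, so U4 follows (R8).
From U4 and U39, R2 gives W32.
P12: reached.
R13: reached.
U39: reached.
Q29: reached.
T15 would need W36 and P8 (R13), but P8 is never established.
W32: reached.
Reached: P12, R13, U39, Q29, and W32 — 5 of the 6.

5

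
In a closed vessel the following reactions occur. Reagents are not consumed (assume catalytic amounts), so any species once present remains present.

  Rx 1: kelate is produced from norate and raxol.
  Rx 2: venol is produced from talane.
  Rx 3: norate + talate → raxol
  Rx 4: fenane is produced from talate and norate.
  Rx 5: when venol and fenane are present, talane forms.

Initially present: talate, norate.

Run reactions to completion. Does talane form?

talane would need venol and fenane (Rx 5), but venol never forms.

No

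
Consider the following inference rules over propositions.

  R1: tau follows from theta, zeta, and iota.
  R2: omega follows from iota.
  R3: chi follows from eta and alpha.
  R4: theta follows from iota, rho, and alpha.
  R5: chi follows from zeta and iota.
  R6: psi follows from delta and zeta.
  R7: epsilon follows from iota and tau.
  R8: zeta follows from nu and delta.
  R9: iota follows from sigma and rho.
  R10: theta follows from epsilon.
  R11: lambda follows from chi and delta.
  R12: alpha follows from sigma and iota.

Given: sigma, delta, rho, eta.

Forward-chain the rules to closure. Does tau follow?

tau would need theta, zeta, and iota (R1), but zeta is never established.

No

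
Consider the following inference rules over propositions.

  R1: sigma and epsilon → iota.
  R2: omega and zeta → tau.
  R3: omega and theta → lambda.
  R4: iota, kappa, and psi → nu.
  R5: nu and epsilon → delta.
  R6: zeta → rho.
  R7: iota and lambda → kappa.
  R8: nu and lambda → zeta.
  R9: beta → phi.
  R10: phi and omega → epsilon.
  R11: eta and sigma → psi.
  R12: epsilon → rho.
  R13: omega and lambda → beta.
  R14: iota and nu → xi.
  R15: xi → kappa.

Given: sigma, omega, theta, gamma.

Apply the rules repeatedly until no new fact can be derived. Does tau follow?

No

tau would need omega and zeta (R2), but zeta is never established.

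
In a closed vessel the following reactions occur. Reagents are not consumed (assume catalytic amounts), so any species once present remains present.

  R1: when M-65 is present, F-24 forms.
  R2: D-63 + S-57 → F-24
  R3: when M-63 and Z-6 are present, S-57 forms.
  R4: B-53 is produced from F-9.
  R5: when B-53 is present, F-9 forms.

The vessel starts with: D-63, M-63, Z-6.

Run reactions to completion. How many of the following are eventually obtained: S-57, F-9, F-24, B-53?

M-63 and Z-6 present → S-57 forms (R3).
D-63 and S-57 present → F-24 forms (R2).
S-57: reached.
F-9 would need B-53 (R5), but B-53 never forms.
F-24: reached.
B-53 would need F-9 (R4), but F-9 never forms.
Reached: S-57 and F-24 — 2 of the 4.

2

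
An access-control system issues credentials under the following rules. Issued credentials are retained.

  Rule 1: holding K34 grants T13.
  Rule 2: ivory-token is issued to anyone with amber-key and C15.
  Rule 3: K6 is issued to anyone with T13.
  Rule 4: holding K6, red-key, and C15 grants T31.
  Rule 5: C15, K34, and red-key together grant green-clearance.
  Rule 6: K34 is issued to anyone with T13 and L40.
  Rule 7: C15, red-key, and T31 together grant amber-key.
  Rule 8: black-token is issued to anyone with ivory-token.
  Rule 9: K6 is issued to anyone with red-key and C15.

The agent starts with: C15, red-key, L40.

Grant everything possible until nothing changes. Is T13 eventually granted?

T13 would need K34 (Rule 1), but K34 is never granted.

No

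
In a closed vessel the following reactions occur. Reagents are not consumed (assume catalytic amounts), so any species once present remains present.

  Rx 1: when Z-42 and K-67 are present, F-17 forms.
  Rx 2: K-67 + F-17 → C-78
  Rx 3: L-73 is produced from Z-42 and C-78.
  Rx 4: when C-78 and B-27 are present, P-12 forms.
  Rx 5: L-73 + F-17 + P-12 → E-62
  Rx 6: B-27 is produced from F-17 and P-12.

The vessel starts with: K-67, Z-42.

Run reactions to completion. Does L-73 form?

Yes

Z-42 and K-67 present → F-17 forms (Rx 1).
K-67 and F-17 present → C-78 forms (Rx 2).
Z-42 and C-78 present → L-73 forms (Rx 3).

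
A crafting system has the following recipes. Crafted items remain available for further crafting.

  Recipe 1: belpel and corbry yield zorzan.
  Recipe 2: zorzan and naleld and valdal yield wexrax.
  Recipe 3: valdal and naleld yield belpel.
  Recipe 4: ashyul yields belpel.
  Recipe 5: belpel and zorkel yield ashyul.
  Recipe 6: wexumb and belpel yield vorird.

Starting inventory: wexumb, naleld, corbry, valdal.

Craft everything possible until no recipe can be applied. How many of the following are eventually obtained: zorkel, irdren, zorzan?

Using Recipe 3, valdal and naleld make belpel.
belpel and corbry → zorzan (Recipe 1).
No rule produces zorkel, and it is not given.
No rule produces irdren, and it is not given.
zorzan: reached.
Reached: zorzan — 1 of the 3.

1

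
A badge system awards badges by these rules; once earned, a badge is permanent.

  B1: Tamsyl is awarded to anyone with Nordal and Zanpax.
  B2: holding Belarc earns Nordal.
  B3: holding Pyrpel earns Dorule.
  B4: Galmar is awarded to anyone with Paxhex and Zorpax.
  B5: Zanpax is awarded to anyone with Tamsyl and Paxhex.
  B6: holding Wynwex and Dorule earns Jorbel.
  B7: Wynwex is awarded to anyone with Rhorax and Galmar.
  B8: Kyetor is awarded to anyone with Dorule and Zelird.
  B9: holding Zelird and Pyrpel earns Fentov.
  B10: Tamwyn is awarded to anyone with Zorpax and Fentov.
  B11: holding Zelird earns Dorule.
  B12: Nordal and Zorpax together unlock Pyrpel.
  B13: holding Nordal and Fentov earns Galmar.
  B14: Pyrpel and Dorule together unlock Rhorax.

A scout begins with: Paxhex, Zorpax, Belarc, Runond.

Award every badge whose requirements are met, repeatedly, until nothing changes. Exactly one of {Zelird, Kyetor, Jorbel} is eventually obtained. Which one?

With Paxhex and Zorpax, Galmar is earned (B4).
With Belarc, Nordal is earned (B2).
With Nordal and Zorpax, Pyrpel is earned (B12).
With Pyrpel, Dorule is earned (B3).
With Pyrpel and Dorule, Rhorax is earned (B14).
With Rhorax and Galmar, Wynwex is earned (B7).
With Wynwex and Dorule, Jorbel is earned (B6).
No rule produces Zelird, and it is not given. Kyetor would need Dorule and Zelird (B8), but Zelird is never earned.

Jorbel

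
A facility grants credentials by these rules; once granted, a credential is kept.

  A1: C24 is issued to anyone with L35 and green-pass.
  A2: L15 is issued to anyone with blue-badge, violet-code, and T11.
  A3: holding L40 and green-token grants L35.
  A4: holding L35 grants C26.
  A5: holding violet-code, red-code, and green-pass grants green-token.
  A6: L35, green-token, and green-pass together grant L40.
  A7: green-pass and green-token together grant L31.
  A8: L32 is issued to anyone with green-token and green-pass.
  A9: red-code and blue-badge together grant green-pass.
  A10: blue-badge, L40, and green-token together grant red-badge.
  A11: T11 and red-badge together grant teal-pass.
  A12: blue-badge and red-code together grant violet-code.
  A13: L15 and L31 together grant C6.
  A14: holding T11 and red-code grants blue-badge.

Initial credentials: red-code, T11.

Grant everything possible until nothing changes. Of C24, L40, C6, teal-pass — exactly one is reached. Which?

C6

Holding T11 and red-code grants blue-badge (A14).
Holding red-code and blue-badge grants green-pass (A9).
Holding blue-badge and red-code grants violet-code (A12).
Holding violet-code, red-code, and green-pass grants green-token (A5).
Holding blue-badge, violet-code, and T11 grants L15 (A2).
Holding green-pass and green-token grants L31 (A7).
Holding L15 and L31 grants C6 (A13).
L40 would need L35, green-token, and green-pass (A6), but L35 is never granted. C24 would need L35 and green-pass (A1), but L35 is never granted. teal-pass would need T11 and red-badge (A11), but red-badge is never granted.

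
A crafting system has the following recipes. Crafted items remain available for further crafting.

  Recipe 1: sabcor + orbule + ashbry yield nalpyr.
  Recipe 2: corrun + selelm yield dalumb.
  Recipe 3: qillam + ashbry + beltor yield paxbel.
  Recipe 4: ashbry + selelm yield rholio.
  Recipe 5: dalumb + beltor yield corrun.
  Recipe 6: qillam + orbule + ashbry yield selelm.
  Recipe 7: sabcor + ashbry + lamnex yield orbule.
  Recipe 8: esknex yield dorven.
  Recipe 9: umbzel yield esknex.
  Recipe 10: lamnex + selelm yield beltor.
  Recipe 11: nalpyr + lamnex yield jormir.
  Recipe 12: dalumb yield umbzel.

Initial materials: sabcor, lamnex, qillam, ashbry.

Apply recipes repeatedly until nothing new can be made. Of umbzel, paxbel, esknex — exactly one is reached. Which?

Using Recipe 7, sabcor, ashbry, and lamnex make orbule.
qillam + orbule + ashbry → selelm (Recipe 6).
lamnex + selelm → beltor (Recipe 10).
qillam + ashbry + beltor → paxbel (Recipe 3).
umbzel would need dalumb (Recipe 12), but dalumb is never obtained. esknex would need umbzel (Recipe 9), but umbzel is never obtained.

paxbel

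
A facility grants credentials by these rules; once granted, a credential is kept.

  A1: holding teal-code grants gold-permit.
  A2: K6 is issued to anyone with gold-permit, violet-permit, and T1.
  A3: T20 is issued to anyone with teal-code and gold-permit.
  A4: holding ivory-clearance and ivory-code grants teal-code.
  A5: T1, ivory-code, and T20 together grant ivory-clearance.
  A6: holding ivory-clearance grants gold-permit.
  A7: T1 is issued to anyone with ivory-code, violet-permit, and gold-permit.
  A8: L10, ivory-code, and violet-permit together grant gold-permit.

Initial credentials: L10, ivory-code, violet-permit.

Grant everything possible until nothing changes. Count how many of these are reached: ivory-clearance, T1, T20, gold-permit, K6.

Holding L10, ivory-code, and violet-permit grants gold-permit (A8).
Holding ivory-code, violet-permit, and gold-permit grants T1 (A7).
Holding gold-permit, violet-permit, and T1 grants K6 (A2).
ivory-clearance would need T1, ivory-code, and T20 (A5), but T20 is never granted.
T1: reached.
T20 would need teal-code and gold-permit (A3), but teal-code is never granted.
gold-permit: reached.
K6: reached.
Reached: T1, gold-permit, and K6 — 3 of the 5.

3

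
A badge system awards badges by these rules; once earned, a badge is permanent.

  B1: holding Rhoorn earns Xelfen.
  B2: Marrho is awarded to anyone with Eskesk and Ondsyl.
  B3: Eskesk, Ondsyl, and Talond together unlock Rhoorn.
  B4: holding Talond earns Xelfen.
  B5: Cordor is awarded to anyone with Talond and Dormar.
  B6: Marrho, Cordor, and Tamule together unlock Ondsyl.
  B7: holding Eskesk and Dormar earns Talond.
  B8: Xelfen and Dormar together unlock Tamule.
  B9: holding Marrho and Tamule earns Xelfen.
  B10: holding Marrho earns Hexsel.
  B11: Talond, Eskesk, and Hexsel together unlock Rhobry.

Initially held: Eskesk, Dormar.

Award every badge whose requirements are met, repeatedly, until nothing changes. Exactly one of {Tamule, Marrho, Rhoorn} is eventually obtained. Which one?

Tamule

With Eskesk and Dormar, Talond is earned (B7).
With Talond, Xelfen is earned (B4).
With Xelfen and Dormar, Tamule is earned (B8).
Marrho would need Eskesk and Ondsyl (B2), but Ondsyl is never earned. Rhoorn would need Eskesk, Ondsyl, and Talond (B3), but Ondsyl is never earned.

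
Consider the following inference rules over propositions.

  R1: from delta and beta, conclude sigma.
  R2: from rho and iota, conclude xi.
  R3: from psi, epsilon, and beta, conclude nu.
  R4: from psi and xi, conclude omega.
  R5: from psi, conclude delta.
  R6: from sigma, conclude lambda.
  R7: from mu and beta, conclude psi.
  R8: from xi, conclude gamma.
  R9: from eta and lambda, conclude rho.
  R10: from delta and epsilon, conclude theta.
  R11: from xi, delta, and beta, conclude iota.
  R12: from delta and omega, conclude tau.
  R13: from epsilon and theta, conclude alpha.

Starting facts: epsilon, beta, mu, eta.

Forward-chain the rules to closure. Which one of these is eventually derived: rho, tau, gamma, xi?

rho

mu and beta hold, so psi follows (R7).
psi holds, so delta follows (R5).
delta and beta hold, so sigma follows (R1).
sigma holds, so lambda follows (R6).
From eta and lambda, R9 gives rho.
tau would need delta and omega (R12), but omega is never established. xi would need rho and iota (R2), but iota is never established. gamma would need xi (R8), but xi is never established.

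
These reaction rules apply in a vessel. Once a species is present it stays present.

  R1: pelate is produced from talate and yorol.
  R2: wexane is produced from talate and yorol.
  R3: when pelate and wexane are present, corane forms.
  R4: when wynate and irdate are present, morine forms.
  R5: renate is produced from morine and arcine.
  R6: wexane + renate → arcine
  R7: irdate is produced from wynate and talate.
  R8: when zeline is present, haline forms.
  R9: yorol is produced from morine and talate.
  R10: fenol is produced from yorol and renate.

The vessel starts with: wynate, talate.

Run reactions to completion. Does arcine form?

No

arcine would need wexane and renate (R6), but renate never forms.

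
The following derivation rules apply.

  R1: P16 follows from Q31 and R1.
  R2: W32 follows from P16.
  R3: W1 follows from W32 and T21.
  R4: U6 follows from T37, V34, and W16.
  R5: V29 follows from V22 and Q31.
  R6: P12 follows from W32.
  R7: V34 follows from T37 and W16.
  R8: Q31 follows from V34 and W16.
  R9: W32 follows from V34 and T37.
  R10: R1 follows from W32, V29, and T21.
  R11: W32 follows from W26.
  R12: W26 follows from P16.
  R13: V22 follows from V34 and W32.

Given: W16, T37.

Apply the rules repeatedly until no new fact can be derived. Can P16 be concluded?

P16 would need Q31 and R1 (R1), but R1 is never established.

No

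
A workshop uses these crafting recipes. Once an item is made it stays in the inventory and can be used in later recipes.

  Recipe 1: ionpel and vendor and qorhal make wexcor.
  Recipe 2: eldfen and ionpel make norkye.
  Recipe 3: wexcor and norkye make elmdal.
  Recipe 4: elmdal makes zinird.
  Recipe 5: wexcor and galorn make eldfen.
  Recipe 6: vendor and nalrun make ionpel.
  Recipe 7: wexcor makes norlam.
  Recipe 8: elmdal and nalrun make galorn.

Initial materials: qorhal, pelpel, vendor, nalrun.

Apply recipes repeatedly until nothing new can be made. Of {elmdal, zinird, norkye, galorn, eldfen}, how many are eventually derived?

0

elmdal would need wexcor and norkye (Recipe 3), but norkye is never obtained.
zinird would need elmdal (Recipe 4), but elmdal is never obtained.
norkye would need eldfen and ionpel (Recipe 2), but eldfen is never obtained.
galorn would need elmdal and nalrun (Recipe 8), but elmdal is never obtained.
eldfen would need wexcor and galorn (Recipe 5), but galorn is never obtained.
None of the 5 are reached.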